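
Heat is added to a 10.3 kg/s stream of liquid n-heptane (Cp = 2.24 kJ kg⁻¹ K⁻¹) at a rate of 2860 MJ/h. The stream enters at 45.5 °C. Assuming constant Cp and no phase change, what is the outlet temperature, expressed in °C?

T_out = 79.9 °C

Q = 2860 MJ/h = 794.44 kJ/s
ΔT = Q/(ṁ·Cp) = 794.44/(10.3×2.24) = 34.433 K
T_out = 45.5 + 34.433 = 79.933 °C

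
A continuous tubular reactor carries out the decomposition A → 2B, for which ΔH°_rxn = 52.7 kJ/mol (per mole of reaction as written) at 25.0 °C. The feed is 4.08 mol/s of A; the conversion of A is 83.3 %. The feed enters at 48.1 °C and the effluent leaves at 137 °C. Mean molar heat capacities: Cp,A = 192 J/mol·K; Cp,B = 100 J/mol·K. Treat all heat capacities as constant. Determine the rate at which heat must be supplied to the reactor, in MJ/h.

Extent of reaction ξ = 0.833 × 4.08 = 3.3986 mol/s
Reaction term: ξ·ΔH°_rxn = 3.3986 × 52.7 = 179.11 kJ/s
Sensible, feed 48.1→25 °C: -18.096 kJ/s
Outlet flows (mol/s): A 0.68136, B 6.7973
Sensible, products 25→137 °C: 90.782 kJ/s
Q = ΔH = 251.79 kJ/s = 251.79 kW
Heat supplied = 906.46 MJ/h

Q_in = 906 MJ/h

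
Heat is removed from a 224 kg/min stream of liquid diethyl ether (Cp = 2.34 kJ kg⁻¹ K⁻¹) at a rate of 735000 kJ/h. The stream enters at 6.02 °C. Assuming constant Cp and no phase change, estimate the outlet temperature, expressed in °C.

Q = 735000 kJ/h = 12250 kJ/min
ΔT = Q/(ṁ·Cp) = 12250/(224×2.34) = 23.371 K
T_out = 6.02 − 23.371 = -17.351 °C

T_out = -17.4 °C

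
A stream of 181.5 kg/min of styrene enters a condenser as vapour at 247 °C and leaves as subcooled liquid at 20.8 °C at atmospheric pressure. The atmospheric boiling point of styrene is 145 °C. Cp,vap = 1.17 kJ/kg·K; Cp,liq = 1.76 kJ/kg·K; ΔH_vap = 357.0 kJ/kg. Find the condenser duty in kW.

Q_c = 2100 kW

vapour 247→145 °C: -119.34 kJ/kg
condensation at 145 °C: -357 kJ/kg
liquid 145→20.8 °C: -218.59 kJ/kg
Δh = -119.34 + -357 + -218.59 = -694.93 kJ/kg
Q = ṁ·Δh = 181.5 kg/min × -694.93 kJ/kg = -126130 kJ/min
|Q| = 2102.2 kW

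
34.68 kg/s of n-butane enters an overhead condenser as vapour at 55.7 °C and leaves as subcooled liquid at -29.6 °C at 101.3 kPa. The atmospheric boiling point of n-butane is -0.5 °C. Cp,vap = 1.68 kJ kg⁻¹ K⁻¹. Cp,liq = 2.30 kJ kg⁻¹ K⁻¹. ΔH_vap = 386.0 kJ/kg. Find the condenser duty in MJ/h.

Q_c = 68300 MJ/h

vapour 55.7→-0.5 °C: -94.416 kJ/kg
condensation at -0.5 °C: -386 kJ/kg
liquid -0.5→-29.6 °C: -66.93 kJ/kg
Δh = -94.416 + -386 + -66.93 = -547.35 kJ/kg
Q = ṁ·Δh = 34.68 kg/s × -547.35 kJ/kg = -18982 kJ/s
|Q| = 18982 kW = 68335 MJ/h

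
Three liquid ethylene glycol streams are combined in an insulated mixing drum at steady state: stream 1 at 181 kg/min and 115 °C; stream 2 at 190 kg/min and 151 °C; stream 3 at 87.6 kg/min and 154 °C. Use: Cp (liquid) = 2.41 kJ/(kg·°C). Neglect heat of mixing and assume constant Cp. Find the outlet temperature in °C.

T_out = 137 °C

Adiabatic, steady state ⇒ Σ ṁᵢCp,ᵢ(T_out − Tᵢ) = 0
Σ ṁᵢCp,ᵢTᵢ = 181×2.41×115 + 190×2.41×151 + 87.6×2.41×154 = 151820
Σ ṁᵢCp,ᵢ = 181×2.41 + 190×2.41 + 87.6×2.41 = 1105.2
T_out = 151820 / 1105.2 = 137.36 °C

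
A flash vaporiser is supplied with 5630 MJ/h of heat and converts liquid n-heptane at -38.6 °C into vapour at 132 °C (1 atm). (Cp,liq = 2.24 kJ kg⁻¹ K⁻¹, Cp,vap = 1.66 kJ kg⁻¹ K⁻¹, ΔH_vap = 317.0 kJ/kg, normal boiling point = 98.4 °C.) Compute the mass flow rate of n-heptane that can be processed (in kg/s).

Δh = 2.24×(98.4−-38.6) + 317.0 + 1.66×(132−98.4) = 679.66 kJ/kg
Q = 5630 MJ/h = 1563.9 kJ/s = 1563.9 kJ/s
ṁ = Q/Δh = 1563.9 / 679.66 = 2.301 kg/s

ṁ = 2.30 kg/s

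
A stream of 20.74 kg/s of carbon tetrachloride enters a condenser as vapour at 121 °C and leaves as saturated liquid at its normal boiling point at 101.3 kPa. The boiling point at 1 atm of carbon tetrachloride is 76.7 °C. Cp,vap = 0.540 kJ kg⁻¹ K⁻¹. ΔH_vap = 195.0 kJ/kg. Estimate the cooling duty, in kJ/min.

Q_c = 272000 kJ/min

vapour 121→76.7 °C: -23.922 kJ/kg
condensation at 76.7 °C: -195 kJ/kg
Δh = -23.922 + -195 = -218.92 kJ/kg
Q = ṁ·Δh = 20.74 kg/s × -218.92 kJ/kg = -4540.4 kJ/s
|Q| = 4540.4 kW = 272430 kJ/min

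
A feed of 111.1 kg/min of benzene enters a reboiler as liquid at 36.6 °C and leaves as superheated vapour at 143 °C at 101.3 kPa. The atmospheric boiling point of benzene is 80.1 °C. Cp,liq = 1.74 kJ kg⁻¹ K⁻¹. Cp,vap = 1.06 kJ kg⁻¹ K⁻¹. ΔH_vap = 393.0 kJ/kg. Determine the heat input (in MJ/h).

liquid 36.6→80.1 °C: 75.69 kJ/kg
vaporisation at 80.1 °C: 393 kJ/kg
vapour 80.1→143 °C: 66.674 kJ/kg
Δh = 75.69 + 393 + 66.674 = 535.36 kJ/kg
Q = ṁ·Δh = 111.1 kg/min × 535.36 kJ/kg = 59479 kJ/min
|Q| = 991.32 kW = 3568.7 MJ/h

Q = 3570 MJ/h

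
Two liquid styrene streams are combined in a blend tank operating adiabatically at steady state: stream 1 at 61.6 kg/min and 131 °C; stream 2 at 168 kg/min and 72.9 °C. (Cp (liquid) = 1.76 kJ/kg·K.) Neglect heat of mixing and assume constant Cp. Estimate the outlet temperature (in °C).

T_out = 88.5 °C

No heat crosses the boundary, so H_out = H_in.
Σ ṁᵢCp,ᵢTᵢ = 61.6×1.76×131 + 168×1.76×72.9 = 35758
Σ ṁᵢCp,ᵢ = 61.6×1.76 + 168×1.76 = 404.1
T_out = 35758 / 404.1 = 88.488 °C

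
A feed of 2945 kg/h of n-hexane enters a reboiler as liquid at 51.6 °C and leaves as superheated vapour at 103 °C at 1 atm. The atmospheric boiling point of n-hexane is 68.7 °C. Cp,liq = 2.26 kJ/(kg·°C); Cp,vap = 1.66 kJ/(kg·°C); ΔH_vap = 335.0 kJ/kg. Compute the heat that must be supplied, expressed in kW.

Q = 352 kW

liquid 51.6→68.7 °C: 38.646 kJ/kg
vaporisation at 68.7 °C: 335 kJ/kg
vapour 68.7→103 °C: 56.938 kJ/kg
Δh = 38.646 + 335 + 56.938 = 430.58 kJ/kg
Q = ṁ·Δh = 2945 kg/h × 430.58 kJ/kg = 1.2681e+06 kJ/h
|Q| = 352.24 kW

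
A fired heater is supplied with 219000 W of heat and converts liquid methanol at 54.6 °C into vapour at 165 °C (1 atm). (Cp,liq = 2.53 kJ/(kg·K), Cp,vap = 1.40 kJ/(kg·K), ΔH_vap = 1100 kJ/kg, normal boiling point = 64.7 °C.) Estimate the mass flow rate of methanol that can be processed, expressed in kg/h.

ṁ = 623 kg/h

Δh = 2.53×(64.7−54.6) + 1100 + 1.40×(165−64.7) = 1266 kJ/kg
Q = 219000 W = 219 kJ/s = 788400 kJ/h
ṁ = Q/Δh = 788400 / 1266 = 622.76 kg/h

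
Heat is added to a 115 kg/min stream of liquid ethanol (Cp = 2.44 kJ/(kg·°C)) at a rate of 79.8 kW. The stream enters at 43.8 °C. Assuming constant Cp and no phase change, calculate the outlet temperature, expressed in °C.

Q = 79.8 kW = 4788 kJ/min
ΔT = Q/(ṁ·Cp) = 4788/(115×2.44) = 17.063 K
T_out = 43.8 + 17.063 = 60.863 °C

T_out = 60.9 °C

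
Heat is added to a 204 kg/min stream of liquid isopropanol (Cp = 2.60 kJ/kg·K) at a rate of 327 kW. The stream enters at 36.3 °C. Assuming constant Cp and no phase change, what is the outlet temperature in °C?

T_out = 73.3 °C

Q = 327 kW = 19620 kJ/min
ΔT = Q/(ṁ·Cp) = 19620/(204×2.60) = 36.991 K
T_out = 36.3 + 36.991 = 73.291 °C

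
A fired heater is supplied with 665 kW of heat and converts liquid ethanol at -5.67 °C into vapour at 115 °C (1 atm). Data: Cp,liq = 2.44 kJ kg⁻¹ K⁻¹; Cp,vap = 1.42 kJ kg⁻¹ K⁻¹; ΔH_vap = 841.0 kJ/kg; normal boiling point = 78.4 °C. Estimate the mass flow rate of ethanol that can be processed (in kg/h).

Δh = 2.44×(78.4−-5.67) + 841.0 + 1.42×(115−78.4) = 1098.1 kJ/kg
Q = 665 kW = 665 kJ/s = 2.394e+06 kJ/h
ṁ = Q/Δh = 2.394e+06 / 1098.1 = 2180.1 kg/h

ṁ = 2180 kg/h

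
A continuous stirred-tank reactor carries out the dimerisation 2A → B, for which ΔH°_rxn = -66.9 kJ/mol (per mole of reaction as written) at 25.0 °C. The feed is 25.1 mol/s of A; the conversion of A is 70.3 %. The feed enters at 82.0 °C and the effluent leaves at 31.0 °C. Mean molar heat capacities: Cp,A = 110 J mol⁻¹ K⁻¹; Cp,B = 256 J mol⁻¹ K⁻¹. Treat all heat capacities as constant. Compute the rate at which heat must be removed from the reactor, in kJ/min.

Q_out = 43700 kJ/min

Extent of reaction ξ = 0.703 × 25.1 / 2 = 8.8226 mol/s
Reaction term: ξ·ΔH°_rxn = 8.8226 × -66.9 = -590.24 kJ/s
Sensible, feed 82.0→25 °C: -157.38 kJ/s
Outlet flows (mol/s): A 7.4547, B 8.8226
Sensible, products 25→31.0 °C: 18.472 kJ/s
Q = ΔH = -729.14 kJ/s = -729.14 kW
Heat removed = 43748 kJ/min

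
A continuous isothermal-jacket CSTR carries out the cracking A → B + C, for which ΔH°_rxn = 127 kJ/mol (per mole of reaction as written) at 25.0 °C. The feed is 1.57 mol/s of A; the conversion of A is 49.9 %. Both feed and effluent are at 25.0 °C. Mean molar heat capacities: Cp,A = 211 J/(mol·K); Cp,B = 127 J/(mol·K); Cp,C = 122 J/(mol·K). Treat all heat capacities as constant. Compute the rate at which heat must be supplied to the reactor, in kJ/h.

Extent of reaction ξ = 0.499 × 1.57 = 0.78343 mol/s
Reaction term: ξ·ΔH°_rxn = 0.78343 × 127 = 99.496 kJ/s
Q = ΔH = 99.496 kJ/s = 99.496 kW
Heat supplied = 358180 kJ/h

Q_in = 358000 kJ/h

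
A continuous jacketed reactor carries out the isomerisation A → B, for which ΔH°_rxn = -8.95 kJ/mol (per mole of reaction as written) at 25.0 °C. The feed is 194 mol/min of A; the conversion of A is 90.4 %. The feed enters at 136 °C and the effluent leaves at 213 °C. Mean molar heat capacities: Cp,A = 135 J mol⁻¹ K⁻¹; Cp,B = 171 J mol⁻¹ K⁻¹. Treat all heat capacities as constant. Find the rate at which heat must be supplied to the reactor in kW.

Extent of reaction ξ = 0.904 × 194 = 175.38 mol/min
Reaction term: ξ·ΔH°_rxn = 175.38 × -8.95 = -1569.6 kJ/min
Sensible, feed 136→25 °C: -2907.1 kJ/min
Outlet flows (mol/min): A 18.624, B 175.38
Sensible, products 25→213 °C: 6110.7 kJ/min
Q = ΔH = 1634 kJ/min = 27.233 kW
Heat supplied = 27.233 kW

Q_in = 27.2 kW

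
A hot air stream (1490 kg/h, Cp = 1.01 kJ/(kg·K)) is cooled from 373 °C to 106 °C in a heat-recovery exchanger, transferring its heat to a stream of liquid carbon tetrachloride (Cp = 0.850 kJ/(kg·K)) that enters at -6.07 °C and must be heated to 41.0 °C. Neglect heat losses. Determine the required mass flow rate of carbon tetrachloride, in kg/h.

Heat released by hot stream: Q = 1490 × 1.01 × (373 − 106) = 401810 kJ/h
Energy balance on cold side (adiabatic exchanger): Q = ṁ_c·Cp_c·(T_c,out − T_c,in)
ṁ_c = 401810 / [0.850 × (41.0 − -6.07)] = 10043 kg/h

ṁ_c = 10000 kg/h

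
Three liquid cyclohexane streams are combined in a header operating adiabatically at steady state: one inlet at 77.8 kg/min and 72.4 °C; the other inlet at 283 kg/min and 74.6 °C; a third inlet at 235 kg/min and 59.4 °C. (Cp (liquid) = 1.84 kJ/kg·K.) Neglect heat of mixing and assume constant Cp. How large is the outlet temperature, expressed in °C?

T_out = 68.3 °C

No heat crosses the boundary, so H_out = H_in.
T_out = Σ ṁᵢCp,ᵢTᵢ / Σ ṁᵢCp,ᵢ
      = 74894 / 1096.3 = 68.317 °C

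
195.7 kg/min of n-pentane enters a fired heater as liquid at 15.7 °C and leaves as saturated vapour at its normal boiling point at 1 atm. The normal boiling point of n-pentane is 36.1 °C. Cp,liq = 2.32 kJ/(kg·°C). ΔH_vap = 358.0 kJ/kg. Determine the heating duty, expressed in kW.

Q = 1320 kW

liquid 15.7→36.1 °C: 47.328 kJ/kg
vaporisation at 36.1 °C: 358 kJ/kg
Δh = 47.328 + 358 = 405.33 kJ/kg
Q = ṁ·Δh = 195.7 kg/min × 405.33 kJ/kg = 79323 kJ/min
|Q| = 1322 kW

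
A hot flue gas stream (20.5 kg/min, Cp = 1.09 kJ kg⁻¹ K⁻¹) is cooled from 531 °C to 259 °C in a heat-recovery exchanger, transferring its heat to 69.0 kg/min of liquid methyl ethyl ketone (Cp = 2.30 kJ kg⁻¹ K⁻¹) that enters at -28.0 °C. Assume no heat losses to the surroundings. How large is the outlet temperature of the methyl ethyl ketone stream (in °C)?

T_c,out = 10.3 °C

Heat released by hot stream: Q = 20.5 × 1.09 × (531 − 259) = 6077.8 kJ/min
Energy balance on cold side (adiabatic exchanger): Q = ṁ_c·Cp_c·(T_c,out − T_c,in)
T_c,out = -28.0 + 6077.8/(69.0 × 2.30) = 10.298 °C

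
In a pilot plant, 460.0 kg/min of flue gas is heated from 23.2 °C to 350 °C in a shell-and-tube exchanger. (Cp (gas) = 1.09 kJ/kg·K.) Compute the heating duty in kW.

Q = ṁ·Cp·ΔT = 460.0 × 1.09 × (350 − 23.2) = 163860 kJ/min
Converting: 163860 / 60 s = 2731 kW

Q = 2730 kW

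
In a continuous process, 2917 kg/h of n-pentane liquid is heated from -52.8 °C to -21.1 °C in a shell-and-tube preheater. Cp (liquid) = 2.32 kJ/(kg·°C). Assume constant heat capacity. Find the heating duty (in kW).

Q = 59.6 kW

Q = ṁ·Cp·ΔT = 2917 × 2.32 × (-21.1 − -52.8) = 214530 kJ/h
Converting: 214530 / 3600 s = 59.591 kW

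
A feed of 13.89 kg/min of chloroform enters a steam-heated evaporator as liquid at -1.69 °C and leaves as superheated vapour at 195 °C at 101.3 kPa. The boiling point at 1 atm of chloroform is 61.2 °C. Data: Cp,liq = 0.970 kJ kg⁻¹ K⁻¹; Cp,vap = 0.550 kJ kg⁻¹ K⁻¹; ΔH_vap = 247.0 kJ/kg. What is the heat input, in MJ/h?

liquid -1.69→61.2 °C: 61.003 kJ/kg
vaporisation at 61.2 °C: 247 kJ/kg
vapour 61.2→195 °C: 73.59 kJ/kg
Δh = 61.003 + 247 + 73.59 = 381.59 kJ/kg
Q = ṁ·Δh = 13.89 kg/min × 381.59 kJ/kg = 5300.3 kJ/min
|Q| = 88.339 kW = 318.02 MJ/h

Q = 318 MJ/h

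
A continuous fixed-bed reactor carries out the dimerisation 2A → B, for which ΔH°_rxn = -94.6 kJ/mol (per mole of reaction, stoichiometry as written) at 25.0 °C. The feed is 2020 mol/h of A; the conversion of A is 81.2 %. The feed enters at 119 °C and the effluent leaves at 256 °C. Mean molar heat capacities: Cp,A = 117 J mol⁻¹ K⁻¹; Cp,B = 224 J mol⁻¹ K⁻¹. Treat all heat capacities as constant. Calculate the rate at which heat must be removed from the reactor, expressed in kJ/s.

Extent of reaction ξ = 0.812 × 2020 / 2 = 820.12 mol/h
Reaction term: ξ·ΔH°_rxn = 820.12 × -94.6 = -77583 kJ/h
Sensible, feed 119→25 °C: -22216 kJ/h
Outlet flows (mol/h): A 379.76, B 820.12
Sensible, products 25→256 °C: 52700 kJ/h
Q = ΔH = -47099 kJ/h = -13.083 kW
Heat removed = 13.083 kJ/s

Q_out = 13.1 kJ/s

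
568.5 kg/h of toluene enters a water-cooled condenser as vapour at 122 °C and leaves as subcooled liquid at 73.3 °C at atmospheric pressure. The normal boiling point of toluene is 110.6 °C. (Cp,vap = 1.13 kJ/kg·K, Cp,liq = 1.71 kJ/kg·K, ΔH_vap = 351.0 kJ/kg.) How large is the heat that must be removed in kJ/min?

Q_c = 4050 kJ/min

vapour 122→110.6 °C: -12.882 kJ/kg
condensation at 110.6 °C: -351 kJ/kg
liquid 110.6→73.3 °C: -63.783 kJ/kg
Δh = -12.882 + -351 + -63.783 = -427.67 kJ/kg
Q = ṁ·Δh = 568.5 kg/h × -427.67 kJ/kg = -243130 kJ/h
|Q| = 67.535 kW = 4052.1 kJ/min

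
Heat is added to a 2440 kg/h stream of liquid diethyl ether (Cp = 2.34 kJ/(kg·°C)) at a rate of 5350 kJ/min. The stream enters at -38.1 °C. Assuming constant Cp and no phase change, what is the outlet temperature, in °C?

Q = 5350 kJ/min = 321000 kJ/h
ΔT = Q/(ṁ·Cp) = 321000/(2440×2.34) = 56.221 K
T_out = -38.1 + 56.221 = 18.121 °C

T_out = 18.1 °C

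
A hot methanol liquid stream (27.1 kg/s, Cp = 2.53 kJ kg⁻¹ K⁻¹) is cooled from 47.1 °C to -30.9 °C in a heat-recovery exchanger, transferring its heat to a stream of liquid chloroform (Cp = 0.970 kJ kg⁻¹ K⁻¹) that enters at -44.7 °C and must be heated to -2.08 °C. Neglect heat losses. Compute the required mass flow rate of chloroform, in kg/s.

ṁ_c = 129 kg/s

Heat released by hot stream: Q = 27.1 × 2.53 × (47.1 − -30.9) = 5347.9 kJ/s
Energy balance on cold side (adiabatic exchanger): Q = ṁ_c·Cp_c·(T_c,out − T_c,in)
ṁ_c = 5347.9 / [0.970 × (-2.08 − -44.7)] = 129.36 kg/s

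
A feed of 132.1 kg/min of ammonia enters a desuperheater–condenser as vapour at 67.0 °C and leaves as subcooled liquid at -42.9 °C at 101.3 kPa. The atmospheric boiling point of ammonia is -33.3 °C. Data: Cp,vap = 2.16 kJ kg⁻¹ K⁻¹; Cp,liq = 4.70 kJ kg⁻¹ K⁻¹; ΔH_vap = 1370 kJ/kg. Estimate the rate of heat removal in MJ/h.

Q_c = 12900 MJ/h

vapour 67.0→-33.3 °C: -216.65 kJ/kg
condensation at -33.3 °C: -1370 kJ/kg
liquid -33.3→-42.9 °C: -45.12 kJ/kg
Δh = -216.65 + -1370 + -45.12 = -1631.8 kJ/kg
Q = ṁ·Δh = 132.1 kg/min × -1631.8 kJ/kg = -215560 kJ/min
|Q| = 3592.6 kW = 12933 MJ/h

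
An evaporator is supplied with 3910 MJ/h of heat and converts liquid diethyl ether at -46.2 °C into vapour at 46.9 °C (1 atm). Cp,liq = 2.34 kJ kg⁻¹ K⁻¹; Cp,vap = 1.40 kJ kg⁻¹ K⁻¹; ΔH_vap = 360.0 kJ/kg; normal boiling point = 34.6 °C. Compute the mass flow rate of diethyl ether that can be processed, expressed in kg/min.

ṁ = 115 kg/min

Δh = 2.34×(34.6−-46.2) + 360.0 + 1.40×(46.9−34.6) = 566.29 kJ/kg
Q = 3910 MJ/h = 1086.1 kJ/s = 65167 kJ/min
ṁ = Q/Δh = 65167 / 566.29 = 115.08 kg/min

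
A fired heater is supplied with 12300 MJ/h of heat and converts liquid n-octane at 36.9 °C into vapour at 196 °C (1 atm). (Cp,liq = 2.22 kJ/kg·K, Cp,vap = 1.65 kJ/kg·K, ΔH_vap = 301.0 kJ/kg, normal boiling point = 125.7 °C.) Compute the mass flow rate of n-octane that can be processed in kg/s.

ṁ = 5.56 kg/s

Δh = 2.22×(125.7−36.9) + 301.0 + 1.65×(196−125.7) = 614.13 kJ/kg
Q = 12300 MJ/h = 3416.7 kJ/s = 3416.7 kJ/s
ṁ = Q/Δh = 3416.7 / 614.13 = 5.5634 kg/s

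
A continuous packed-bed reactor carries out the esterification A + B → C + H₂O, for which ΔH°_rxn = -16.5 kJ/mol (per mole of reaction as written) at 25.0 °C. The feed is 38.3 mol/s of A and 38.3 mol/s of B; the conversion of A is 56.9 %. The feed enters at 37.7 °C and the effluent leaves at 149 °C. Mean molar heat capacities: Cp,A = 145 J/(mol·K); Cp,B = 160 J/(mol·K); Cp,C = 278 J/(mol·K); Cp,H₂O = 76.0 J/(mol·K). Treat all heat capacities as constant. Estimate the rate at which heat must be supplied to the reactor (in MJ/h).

Q_in = 3860 MJ/h

Extent of reaction ξ = 0.569 × 38.3 = 21.793 mol/s
Reaction term: ξ·ΔH°_rxn = 21.793 × -16.5 = -359.58 kJ/s
Sensible, feed 37.7→25 °C: -148.36 kJ/s
Outlet flows (mol/s): A 16.507, B 16.507, C 21.793, H₂O 21.793
Sensible, products 25→149 °C: 1580.9 kJ/s
Q = ΔH = 1073 kJ/s = 1073 kW
Heat supplied = 3862.7 MJ/h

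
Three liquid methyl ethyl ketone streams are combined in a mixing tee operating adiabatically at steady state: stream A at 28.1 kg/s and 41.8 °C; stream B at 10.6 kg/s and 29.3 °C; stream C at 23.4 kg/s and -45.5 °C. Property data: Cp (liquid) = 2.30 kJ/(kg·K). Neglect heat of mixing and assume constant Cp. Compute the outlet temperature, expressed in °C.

T_out = 6.77 °C

Adiabatic, steady state ⇒ Σ ṁᵢCp,ᵢ(T_out − Tᵢ) = 0
T_out = Σ ṁᵢCp,ᵢTᵢ / Σ ṁᵢCp,ᵢ
      = 967.06 / 142.83 = 6.7707 °C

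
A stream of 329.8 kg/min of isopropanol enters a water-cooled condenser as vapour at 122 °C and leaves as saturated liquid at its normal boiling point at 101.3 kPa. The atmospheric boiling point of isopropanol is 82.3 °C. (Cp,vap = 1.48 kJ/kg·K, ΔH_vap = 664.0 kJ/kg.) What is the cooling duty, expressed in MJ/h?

Q_c = 14300 MJ/h

vapour 122→82.3 °C: -58.756 kJ/kg
condensation at 82.3 °C: -664 kJ/kg
Δh = -58.756 + -664 = -722.76 kJ/kg
Q = ṁ·Δh = 329.8 kg/min × -722.76 kJ/kg = -238360 kJ/min
|Q| = 3972.7 kW = 14302 MJ/h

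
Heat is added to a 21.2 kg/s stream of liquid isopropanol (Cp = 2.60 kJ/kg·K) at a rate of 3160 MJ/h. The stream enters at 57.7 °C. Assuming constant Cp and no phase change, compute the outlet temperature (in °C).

T_out = 73.6 °C

Q = 3160 MJ/h = 877.78 kJ/s
ΔT = Q/(ṁ·Cp) = 877.78/(21.2×2.60) = 15.925 K
T_out = 57.7 + 15.925 = 73.625 °C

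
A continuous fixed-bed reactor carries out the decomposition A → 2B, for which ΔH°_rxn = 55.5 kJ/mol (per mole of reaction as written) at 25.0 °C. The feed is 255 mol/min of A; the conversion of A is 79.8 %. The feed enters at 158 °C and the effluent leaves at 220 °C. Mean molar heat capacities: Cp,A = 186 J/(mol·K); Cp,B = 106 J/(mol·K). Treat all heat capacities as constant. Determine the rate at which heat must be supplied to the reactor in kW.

Q_in = 254 kW

Extent of reaction ξ = 0.798 × 255 = 203.49 mol/min
Reaction term: ξ·ΔH°_rxn = 203.49 × 55.5 = 11294 kJ/min
Sensible, feed 158→25 °C: -6308.2 kJ/min
Outlet flows (mol/min): A 51.51, B 406.98
Sensible, products 25→220 °C: 10281 kJ/min
Q = ΔH = 15266 kJ/min = 254.43 kW
Heat supplied = 254.43 kW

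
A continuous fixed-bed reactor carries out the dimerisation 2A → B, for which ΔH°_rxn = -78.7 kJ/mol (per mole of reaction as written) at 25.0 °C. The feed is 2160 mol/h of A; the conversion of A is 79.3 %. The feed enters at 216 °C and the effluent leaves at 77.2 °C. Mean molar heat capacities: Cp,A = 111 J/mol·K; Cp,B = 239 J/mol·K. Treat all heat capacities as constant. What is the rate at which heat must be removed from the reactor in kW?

Extent of reaction ξ = 0.793 × 2160 / 2 = 856.44 mol/h
Reaction term: ξ·ΔH°_rxn = 856.44 × -78.7 = -67402 kJ/h
Sensible, feed 216→25 °C: -45794 kJ/h
Outlet flows (mol/h): A 447.12, B 856.44
Sensible, products 25→77.2 °C: 13275 kJ/h
Q = ΔH = -99921 kJ/h = -27.756 kW
Heat removed = 27.756 kW

Q_out = 27.8 kW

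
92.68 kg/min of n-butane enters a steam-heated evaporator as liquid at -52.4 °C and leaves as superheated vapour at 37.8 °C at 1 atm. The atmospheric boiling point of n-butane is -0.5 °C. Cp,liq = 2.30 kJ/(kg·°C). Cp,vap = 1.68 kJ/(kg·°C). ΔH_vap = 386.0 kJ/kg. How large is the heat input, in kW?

Q = 880 kW

liquid -52.4→-0.5 °C: 119.37 kJ/kg
vaporisation at -0.5 °C: 386 kJ/kg
vapour -0.5→37.8 °C: 64.344 kJ/kg
Δh = 119.37 + 386 + 64.344 = 569.71 kJ/kg
Q = ṁ·Δh = 92.68 kg/min × 569.71 kJ/kg = 52801 kJ/min
|Q| = 880.02 kW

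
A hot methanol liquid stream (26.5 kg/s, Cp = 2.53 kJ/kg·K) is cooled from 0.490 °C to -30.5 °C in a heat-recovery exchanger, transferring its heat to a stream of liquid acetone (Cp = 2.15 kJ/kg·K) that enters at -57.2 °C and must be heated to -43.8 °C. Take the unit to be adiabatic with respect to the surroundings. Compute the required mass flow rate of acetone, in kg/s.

Heat released by hot stream: Q = 26.5 × 2.53 × (0.490 − -30.5) = 2077.7 kJ/s
Energy balance on cold side (adiabatic exchanger): Q = ṁ_c·Cp_c·(T_c,out − T_c,in)
ṁ_c = 2077.7 / [2.15 × (-43.8 − -57.2)] = 72.118 kg/s

ṁ_c = 72.1 kg/s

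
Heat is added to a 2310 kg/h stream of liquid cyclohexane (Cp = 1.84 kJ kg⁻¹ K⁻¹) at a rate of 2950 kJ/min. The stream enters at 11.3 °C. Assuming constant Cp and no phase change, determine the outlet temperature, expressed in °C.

Q = 2950 kJ/min = 177000 kJ/h
ΔT = Q/(ṁ·Cp) = 177000/(2310×1.84) = 41.643 K
T_out = 11.3 + 41.643 = 52.943 °C

T_out = 52.9 °C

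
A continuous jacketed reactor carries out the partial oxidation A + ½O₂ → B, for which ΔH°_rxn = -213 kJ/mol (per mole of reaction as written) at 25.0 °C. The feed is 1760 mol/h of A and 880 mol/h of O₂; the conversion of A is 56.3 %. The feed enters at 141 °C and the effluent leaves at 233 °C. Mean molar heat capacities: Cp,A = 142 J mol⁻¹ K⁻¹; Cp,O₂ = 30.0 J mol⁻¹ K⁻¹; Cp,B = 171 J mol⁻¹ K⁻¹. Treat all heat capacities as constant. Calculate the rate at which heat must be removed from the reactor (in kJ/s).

Extent of reaction ξ = 0.563 × 1760 = 990.88 mol/h
Reaction term: ξ·ΔH°_rxn = 990.88 × -213 = -211060 kJ/h
Sensible, feed 141→25 °C: -32053 kJ/h
Outlet flows (mol/h): A 769.12, O₂ 384.56, B 990.88
Sensible, products 25→233 °C: 60360 kJ/h
Q = ΔH = -182750 kJ/h = -50.764 kW
Heat removed = 50.764 kJ/s

Q_out = 50.8 kJ/s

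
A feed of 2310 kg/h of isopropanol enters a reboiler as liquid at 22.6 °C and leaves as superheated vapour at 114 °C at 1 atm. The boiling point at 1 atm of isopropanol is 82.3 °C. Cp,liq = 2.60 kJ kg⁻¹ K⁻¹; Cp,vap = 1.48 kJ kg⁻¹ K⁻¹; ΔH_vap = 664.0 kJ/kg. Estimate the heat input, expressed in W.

Q = 556000 W

liquid 22.6→82.3 °C: 155.22 kJ/kg
vaporisation at 82.3 °C: 664 kJ/kg
vapour 82.3→114 °C: 46.916 kJ/kg
Δh = 155.22 + 664 + 46.916 = 866.14 kJ/kg
Q = ṁ·Δh = 2310 kg/h × 866.14 kJ/kg = 2.0008e+06 kJ/h
|Q| = 555.77 kW = 555770 W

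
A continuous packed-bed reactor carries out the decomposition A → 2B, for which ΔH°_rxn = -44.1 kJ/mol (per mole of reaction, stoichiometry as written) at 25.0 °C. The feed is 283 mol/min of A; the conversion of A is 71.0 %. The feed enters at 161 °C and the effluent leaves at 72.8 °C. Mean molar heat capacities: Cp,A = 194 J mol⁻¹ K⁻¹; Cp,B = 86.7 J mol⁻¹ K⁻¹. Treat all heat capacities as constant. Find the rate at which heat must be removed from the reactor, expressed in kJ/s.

Q_out = 232 kJ/s

Extent of reaction ξ = 0.710 × 283 = 200.93 mol/min
Reaction term: ξ·ΔH°_rxn = 200.93 × -44.1 = -8861 kJ/min
Sensible, feed 161→25 °C: -7466.7 kJ/min
Outlet flows (mol/min): A 82.07, B 401.86
Sensible, products 25→72.8 °C: 2426.5 kJ/min
Q = ΔH = -13901 kJ/min = -231.69 kW
Heat removed = 231.69 kJ/s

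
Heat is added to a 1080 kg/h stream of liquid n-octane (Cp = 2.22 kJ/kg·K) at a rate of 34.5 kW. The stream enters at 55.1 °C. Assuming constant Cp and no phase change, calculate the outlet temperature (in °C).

T_out = 107 °C

Q = 34.5 kW = 124200 kJ/h
ΔT = Q/(ṁ·Cp) = 124200/(1080×2.22) = 51.802 K
T_out = 55.1 + 51.802 = 106.9 °C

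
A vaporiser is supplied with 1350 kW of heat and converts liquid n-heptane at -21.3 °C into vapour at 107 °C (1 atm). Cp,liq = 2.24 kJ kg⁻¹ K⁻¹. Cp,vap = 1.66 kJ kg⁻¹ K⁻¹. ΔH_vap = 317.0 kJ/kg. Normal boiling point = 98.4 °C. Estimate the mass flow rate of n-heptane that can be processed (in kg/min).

Δh = 2.24×(98.4−-21.3) + 317.0 + 1.66×(107−98.4) = 599.4 kJ/kg
Q = 1350 kW = 1350 kJ/s = 81000 kJ/min
ṁ = Q/Δh = 81000 / 599.4 = 135.13 kg/min

ṁ = 135 kg/min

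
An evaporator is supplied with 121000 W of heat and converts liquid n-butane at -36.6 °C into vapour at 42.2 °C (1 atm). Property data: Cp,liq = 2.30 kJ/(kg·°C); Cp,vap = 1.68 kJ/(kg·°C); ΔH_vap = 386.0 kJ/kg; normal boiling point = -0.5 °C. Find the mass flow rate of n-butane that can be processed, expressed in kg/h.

ṁ = 806 kg/h

Δh = 2.30×(-0.5−-36.6) + 386.0 + 1.68×(42.2−-0.5) = 540.77 kJ/kg
Q = 121000 W = 121 kJ/s = 435600 kJ/h
ṁ = Q/Δh = 435600 / 540.77 = 805.52 kg/h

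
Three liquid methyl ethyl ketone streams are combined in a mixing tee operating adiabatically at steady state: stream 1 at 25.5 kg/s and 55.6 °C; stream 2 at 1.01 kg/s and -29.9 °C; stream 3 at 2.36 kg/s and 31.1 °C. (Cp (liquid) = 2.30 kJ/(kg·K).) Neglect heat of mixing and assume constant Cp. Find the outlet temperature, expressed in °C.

No heat crosses the boundary, so H_out = H_in.
T_out = Σ ṁᵢCp,ᵢTᵢ / Σ ṁᵢCp,ᵢ
      = 3360.3 / 66.401 = 50.606 °C

T_out = 50.6 °C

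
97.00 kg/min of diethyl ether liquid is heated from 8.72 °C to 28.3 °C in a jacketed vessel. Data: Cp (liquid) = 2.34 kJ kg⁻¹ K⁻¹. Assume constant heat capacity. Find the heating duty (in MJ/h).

Q = 267 MJ/h

Q = ṁ·Cp·ΔT = 97.00 × 2.34 × (28.3 − 8.72) = 4444.3 kJ/min
Converting: 4444.3 / 60 s = 74.071 kW
Heating duty = 266.66 MJ/h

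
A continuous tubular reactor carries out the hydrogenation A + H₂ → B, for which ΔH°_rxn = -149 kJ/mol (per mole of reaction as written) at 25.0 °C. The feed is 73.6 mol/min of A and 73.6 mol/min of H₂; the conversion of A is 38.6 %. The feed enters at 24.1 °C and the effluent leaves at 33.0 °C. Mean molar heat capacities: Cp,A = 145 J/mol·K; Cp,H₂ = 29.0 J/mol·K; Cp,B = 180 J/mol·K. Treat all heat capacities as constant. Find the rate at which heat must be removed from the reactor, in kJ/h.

Q_out = 247000 kJ/h

Extent of reaction ξ = 0.386 × 73.6 = 28.41 mol/min
Reaction term: ξ·ΔH°_rxn = 28.41 × -149 = -4233 kJ/min
Sensible, feed 24.1→25 °C: 11.526 kJ/min
Outlet flows (mol/min): A 45.19, H₂ 45.19, B 28.41
Sensible, products 25→33.0 °C: 103.81 kJ/min
Q = ΔH = -4117.7 kJ/min = -68.628 kW
Heat removed = 247060 kJ/h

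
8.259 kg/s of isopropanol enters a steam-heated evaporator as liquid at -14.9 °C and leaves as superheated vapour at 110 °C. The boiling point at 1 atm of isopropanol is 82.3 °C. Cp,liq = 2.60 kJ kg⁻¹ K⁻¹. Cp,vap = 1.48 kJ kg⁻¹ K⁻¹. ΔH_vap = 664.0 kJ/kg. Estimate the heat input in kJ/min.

liquid -14.9→82.3 °C: 252.72 kJ/kg
vaporisation at 82.3 °C: 664 kJ/kg
vapour 82.3→110 °C: 40.996 kJ/kg
Δh = 252.72 + 664 + 40.996 = 957.72 kJ/kg
Q = ṁ·Δh = 8.259 kg/s × 957.72 kJ/kg = 7909.8 kJ/s
|Q| = 7909.8 kW = 474590 kJ/min

Q = 475000 kJ/min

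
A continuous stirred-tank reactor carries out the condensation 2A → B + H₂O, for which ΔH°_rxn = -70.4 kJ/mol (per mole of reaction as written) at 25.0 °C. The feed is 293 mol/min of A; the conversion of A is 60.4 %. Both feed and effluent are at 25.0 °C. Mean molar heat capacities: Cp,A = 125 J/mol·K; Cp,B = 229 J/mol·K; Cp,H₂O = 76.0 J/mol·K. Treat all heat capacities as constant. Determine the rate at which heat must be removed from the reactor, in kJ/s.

Extent of reaction ξ = 0.604 × 293 / 2 = 88.486 mol/min
Reaction term: ξ·ΔH°_rxn = 88.486 × -70.4 = -6229.4 kJ/min
Q = ΔH = -6229.4 kJ/min = -103.82 kW
Heat removed = 103.82 kJ/s

Q_out = 104 kJ/s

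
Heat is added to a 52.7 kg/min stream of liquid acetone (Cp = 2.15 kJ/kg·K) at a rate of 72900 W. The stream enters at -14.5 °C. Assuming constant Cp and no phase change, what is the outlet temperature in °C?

Q = 72900 W = 4374 kJ/min
ΔT = Q/(ṁ·Cp) = 4374/(52.7×2.15) = 38.604 K
T_out = -14.5 + 38.604 = 24.104 °C

T_out = 24.1 °C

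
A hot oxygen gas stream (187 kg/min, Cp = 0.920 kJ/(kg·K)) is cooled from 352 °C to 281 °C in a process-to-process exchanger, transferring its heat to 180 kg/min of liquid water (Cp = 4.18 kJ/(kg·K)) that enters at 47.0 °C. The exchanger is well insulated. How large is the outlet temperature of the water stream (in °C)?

T_c,out = 63.2 °C

Heat released by hot stream: Q = 187 × 0.920 × (352 − 281) = 12215 kJ/min
Energy balance on cold side (adiabatic exchanger): Q = ṁ_c·Cp_c·(T_c,out − T_c,in)
T_c,out = 47.0 + 12215/(180 × 4.18) = 63.235 °C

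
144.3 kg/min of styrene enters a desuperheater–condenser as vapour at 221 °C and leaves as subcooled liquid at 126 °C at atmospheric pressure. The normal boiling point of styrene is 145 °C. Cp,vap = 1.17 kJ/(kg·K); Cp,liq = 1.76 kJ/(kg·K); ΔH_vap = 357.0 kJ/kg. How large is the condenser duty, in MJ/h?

vapour 221→145 °C: -88.92 kJ/kg
condensation at 145 °C: -357 kJ/kg
liquid 145→126 °C: -33.44 kJ/kg
Δh = -88.92 + -357 + -33.44 = -479.36 kJ/kg
Q = ṁ·Δh = 144.3 kg/min × -479.36 kJ/kg = -69172 kJ/min
|Q| = 1152.9 kW = 4150.3 MJ/h

Q_c = 4150 MJ/h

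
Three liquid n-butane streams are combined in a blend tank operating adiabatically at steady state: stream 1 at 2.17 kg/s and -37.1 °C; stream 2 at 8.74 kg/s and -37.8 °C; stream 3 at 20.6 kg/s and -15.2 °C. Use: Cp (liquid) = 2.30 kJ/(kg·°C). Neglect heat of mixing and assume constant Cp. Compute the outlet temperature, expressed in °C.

T_out = -23.0 °C

No heat crosses the boundary, so H_out = H_in.
T_out = Σ ṁᵢCp,ᵢTᵢ / Σ ṁᵢCp,ᵢ
      = -1665.2 / 72.473 = -22.977 °C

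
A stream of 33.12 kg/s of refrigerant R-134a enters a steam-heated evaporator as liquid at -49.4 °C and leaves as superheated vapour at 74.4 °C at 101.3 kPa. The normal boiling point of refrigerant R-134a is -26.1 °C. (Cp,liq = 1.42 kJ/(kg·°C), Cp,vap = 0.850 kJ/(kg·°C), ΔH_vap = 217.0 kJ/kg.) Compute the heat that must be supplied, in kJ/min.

Q = 667000 kJ/min

liquid -49.4→-26.1 °C: 33.086 kJ/kg
vaporisation at -26.1 °C: 217 kJ/kg
vapour -26.1→74.4 °C: 85.425 kJ/kg
Δh = 33.086 + 217 + 85.425 = 335.51 kJ/kg
Q = ṁ·Δh = 33.12 kg/s × 335.51 kJ/kg = 11112 kJ/s
|Q| = 11112 kW = 666730 kJ/min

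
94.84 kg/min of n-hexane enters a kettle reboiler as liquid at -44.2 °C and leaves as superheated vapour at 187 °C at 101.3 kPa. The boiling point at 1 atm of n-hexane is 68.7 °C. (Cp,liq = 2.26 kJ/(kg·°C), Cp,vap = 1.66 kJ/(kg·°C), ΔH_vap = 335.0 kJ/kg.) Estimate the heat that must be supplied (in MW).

Q = 1.24 MW

liquid -44.2→68.7 °C: 255.15 kJ/kg
vaporisation at 68.7 °C: 335 kJ/kg
vapour 68.7→187 °C: 196.38 kJ/kg
Δh = 255.15 + 335 + 196.38 = 786.53 kJ/kg
Q = ṁ·Δh = 94.84 kg/min × 786.53 kJ/kg = 74595 kJ/min
|Q| = 1243.2 kW = 1.2432 MW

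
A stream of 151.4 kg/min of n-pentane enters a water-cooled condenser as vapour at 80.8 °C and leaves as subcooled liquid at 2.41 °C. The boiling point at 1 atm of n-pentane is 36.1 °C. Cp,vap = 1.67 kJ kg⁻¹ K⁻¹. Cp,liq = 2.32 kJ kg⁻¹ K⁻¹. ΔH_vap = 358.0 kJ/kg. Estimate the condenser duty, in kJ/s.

Q_c = 1290 kJ/s

vapour 80.8→36.1 °C: -74.649 kJ/kg
condensation at 36.1 °C: -358 kJ/kg
liquid 36.1→2.41 °C: -78.161 kJ/kg
Δh = -74.649 + -358 + -78.161 = -510.81 kJ/kg
Q = ṁ·Δh = 151.4 kg/min × -510.81 kJ/kg = -77337 kJ/min
|Q| = 1288.9 kW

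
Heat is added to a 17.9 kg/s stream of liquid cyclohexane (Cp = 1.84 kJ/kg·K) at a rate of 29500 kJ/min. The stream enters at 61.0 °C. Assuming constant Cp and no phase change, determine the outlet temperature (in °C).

T_out = 75.9 °C

Q = 29500 kJ/min = 491.67 kJ/s
ΔT = Q/(ṁ·Cp) = 491.67/(17.9×1.84) = 14.928 K
T_out = 61.0 + 14.928 = 75.928 °C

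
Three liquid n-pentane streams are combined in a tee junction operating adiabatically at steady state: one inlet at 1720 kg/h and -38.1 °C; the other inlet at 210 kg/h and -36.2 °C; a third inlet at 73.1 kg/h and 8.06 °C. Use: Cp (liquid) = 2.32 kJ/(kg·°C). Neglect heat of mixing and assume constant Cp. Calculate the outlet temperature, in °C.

No heat crosses the boundary, so H_out = H_in.
T_out = Σ ṁᵢCp,ᵢTᵢ / Σ ṁᵢCp,ᵢ
      = -168300 / 4647.2 = -36.216 °C

T_out = -36.2 °C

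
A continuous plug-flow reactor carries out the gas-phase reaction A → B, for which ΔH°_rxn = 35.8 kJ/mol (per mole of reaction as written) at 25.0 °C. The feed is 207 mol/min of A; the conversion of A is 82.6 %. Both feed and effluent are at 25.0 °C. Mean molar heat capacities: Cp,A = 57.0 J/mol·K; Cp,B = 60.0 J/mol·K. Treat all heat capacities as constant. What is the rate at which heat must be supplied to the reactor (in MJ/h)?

Q_in = 367 MJ/h

Extent of reaction ξ = 0.826 × 207 = 170.98 mol/min
Reaction term: ξ·ΔH°_rxn = 170.98 × 35.8 = 6121.2 kJ/min
Q = ΔH = 6121.2 kJ/min = 102.02 kW
Heat supplied = 367.27 MJ/h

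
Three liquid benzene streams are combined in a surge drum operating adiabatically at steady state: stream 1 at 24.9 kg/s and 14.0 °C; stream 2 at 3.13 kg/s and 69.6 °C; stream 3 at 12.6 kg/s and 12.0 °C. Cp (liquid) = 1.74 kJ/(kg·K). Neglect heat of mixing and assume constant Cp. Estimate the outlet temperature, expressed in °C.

T_out = 17.7 °C

No heat crosses the boundary, so H_out = H_in.
Σ ṁᵢCp,ᵢTᵢ = 24.9×1.74×14.0 + 3.13×1.74×69.6 + 12.6×1.74×12.0 = 1248.7
Σ ṁᵢCp,ᵢ = 24.9×1.74 + 3.13×1.74 + 12.6×1.74 = 70.696
T_out = 1248.7 / 70.696 = 17.663 °C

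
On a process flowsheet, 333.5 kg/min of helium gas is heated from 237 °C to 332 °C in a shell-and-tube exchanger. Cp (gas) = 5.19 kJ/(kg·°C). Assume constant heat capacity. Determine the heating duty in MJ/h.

Q = 9870 MJ/h

Q = ṁ·Cp·ΔT = 333.5 × 5.19 × (332 − 237) = 164430 kJ/min
Converting: 164430 / 60 s = 2740.5 kW
Heating duty = 9865.9 MJ/h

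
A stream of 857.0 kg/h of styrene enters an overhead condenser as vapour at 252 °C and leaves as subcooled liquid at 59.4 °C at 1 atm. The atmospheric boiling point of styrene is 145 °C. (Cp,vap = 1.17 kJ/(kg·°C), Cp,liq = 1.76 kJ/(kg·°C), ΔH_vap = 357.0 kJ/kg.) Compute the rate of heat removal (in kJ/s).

Q_c = 151 kJ/s

vapour 252→145 °C: -125.19 kJ/kg
condensation at 145 °C: -357 kJ/kg
liquid 145→59.4 °C: -150.66 kJ/kg
Δh = -125.19 + -357 + -150.66 = -632.85 kJ/kg
Q = ṁ·Δh = 857.0 kg/h × -632.85 kJ/kg = -542350 kJ/h
|Q| = 150.65 kW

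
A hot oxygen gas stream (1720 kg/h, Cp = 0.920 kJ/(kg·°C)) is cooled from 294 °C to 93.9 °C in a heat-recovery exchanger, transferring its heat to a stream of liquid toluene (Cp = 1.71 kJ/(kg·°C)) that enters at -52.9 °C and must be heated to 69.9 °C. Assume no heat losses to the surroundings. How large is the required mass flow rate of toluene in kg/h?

ṁ_c = 1510 kg/h

Heat released by hot stream: Q = 1720 × 0.920 × (294 − 93.9) = 316640 kJ/h
Energy balance on cold side (adiabatic exchanger): Q = ṁ_c·Cp_c·(T_c,out − T_c,in)
ṁ_c = 316640 / [1.71 × (69.9 − -52.9)] = 1507.9 kg/h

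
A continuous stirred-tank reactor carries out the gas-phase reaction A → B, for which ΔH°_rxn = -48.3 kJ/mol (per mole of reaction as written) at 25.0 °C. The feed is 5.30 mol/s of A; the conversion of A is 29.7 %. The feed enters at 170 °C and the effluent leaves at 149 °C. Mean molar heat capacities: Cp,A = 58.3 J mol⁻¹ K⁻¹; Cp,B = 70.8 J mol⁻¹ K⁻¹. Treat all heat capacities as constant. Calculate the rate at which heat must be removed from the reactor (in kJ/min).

Q_out = 4800 kJ/min

Extent of reaction ξ = 0.297 × 5.30 = 1.5741 mol/s
Reaction term: ξ·ΔH°_rxn = 1.5741 × -48.3 = -76.029 kJ/s
Sensible, feed 170→25 °C: -44.804 kJ/s
Outlet flows (mol/s): A 3.7259, B 1.5741
Sensible, products 25→149 °C: 40.755 kJ/s
Q = ΔH = -80.078 kJ/s = -80.078 kW
Heat removed = 4804.7 kJ/min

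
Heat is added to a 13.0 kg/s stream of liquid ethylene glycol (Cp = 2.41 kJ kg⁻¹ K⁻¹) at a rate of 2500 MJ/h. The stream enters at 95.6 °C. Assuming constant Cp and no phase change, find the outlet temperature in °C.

T_out = 118 °C

Q = 2500 MJ/h = 694.44 kJ/s
ΔT = Q/(ṁ·Cp) = 694.44/(13.0×2.41) = 22.165 K
T_out = 95.6 + 22.165 = 117.77 °C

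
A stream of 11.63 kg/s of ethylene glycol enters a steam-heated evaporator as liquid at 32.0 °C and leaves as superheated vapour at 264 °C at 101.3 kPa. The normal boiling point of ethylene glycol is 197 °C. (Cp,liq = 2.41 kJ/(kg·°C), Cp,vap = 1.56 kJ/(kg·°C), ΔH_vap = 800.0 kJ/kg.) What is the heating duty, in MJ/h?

Q = 54500 MJ/h

liquid 32.0→197 °C: 397.65 kJ/kg
vaporisation at 197 °C: 800 kJ/kg
vapour 197→264 °C: 104.52 kJ/kg
Δh = 397.65 + 800 + 104.52 = 1302.2 kJ/kg
Q = ṁ·Δh = 11.63 kg/s × 1302.2 kJ/kg = 15144 kJ/s
|Q| = 15144 kW = 54519 MJ/h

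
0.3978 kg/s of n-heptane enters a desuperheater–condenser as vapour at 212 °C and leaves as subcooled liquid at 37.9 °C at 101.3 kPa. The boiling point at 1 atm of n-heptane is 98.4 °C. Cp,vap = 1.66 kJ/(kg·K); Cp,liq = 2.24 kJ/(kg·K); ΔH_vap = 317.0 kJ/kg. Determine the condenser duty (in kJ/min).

Q_c = 15300 kJ/min

vapour 212→98.4 °C: -188.58 kJ/kg
condensation at 98.4 °C: -317 kJ/kg
liquid 98.4→37.9 °C: -135.52 kJ/kg
Δh = -188.58 + -317 + -135.52 = -641.1 kJ/kg
Q = ṁ·Δh = 0.3978 kg/s × -641.1 kJ/kg = -255.03 kJ/s
|Q| = 255.03 kW = 15302 kJ/min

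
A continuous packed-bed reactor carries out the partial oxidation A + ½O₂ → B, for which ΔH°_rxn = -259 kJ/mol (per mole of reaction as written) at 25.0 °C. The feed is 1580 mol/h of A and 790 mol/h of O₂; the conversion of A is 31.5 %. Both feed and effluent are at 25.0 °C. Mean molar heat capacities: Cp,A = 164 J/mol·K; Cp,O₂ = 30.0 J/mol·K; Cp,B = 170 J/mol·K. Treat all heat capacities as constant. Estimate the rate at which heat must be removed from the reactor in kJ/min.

Extent of reaction ξ = 0.315 × 1580 = 497.7 mol/h
Reaction term: ξ·ΔH°_rxn = 497.7 × -259 = -128900 kJ/h
Q = ΔH = -128900 kJ/h = -35.807 kW
Heat removed = 2148.4 kJ/min

Q_out = 2150 kJ/min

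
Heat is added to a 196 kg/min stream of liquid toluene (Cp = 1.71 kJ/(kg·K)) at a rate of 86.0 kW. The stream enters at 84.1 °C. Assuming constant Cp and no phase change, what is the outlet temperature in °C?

Q = 86.0 kW = 5160 kJ/min
ΔT = Q/(ṁ·Cp) = 5160/(196×1.71) = 15.396 K
T_out = 84.1 + 15.396 = 99.496 °C

T_out = 99.5 °C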